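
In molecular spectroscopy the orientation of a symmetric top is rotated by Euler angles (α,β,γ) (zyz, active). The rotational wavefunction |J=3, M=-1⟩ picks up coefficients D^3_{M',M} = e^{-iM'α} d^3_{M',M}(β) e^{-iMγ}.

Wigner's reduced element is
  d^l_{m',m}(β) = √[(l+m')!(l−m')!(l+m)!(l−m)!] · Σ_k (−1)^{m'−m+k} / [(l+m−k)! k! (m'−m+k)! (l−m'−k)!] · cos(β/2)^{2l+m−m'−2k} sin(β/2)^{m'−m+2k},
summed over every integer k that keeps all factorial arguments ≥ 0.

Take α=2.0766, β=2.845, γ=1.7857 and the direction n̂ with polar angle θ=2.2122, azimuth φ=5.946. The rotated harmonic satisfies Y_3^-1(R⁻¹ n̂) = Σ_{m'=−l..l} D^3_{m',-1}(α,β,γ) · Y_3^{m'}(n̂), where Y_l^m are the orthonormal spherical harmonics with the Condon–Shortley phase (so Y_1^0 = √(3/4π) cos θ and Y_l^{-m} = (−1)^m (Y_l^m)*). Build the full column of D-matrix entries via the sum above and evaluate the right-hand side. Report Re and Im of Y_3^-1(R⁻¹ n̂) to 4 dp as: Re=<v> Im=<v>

Re=0.0463 Im=-0.0419

Need the full column D^3_{m',-1} for m'=−3..3 at α=2.0766, β=2.845, γ=1.7857.
cos(β/2)=0.147753, sin(β/2)=0.989024
d^3_{-3,-1}: single k=2 term ⇒ +0.001806;  D = -0.000290+0.001782i
d^3_{-2,-1}: k∈[1..2] ⇒ +0.000220 -0.019736 = -0.019516;  D = -0.018371+0.006587i
d^3_{-1,-1}: k∈[0..2] ⇒ +0.000010 -0.003730 +0.125330 = +0.121611;  D = -0.091371-0.080253i
d^3_{0,-1}: k∈[0..2] ⇒ -0.000241 +0.032430 -0.484354 = -0.452165;  D = +0.096426-0.441764i
d^3_{1,-1}: k∈[0..2] ⇒ +0.002797 -0.167106 +0.935926 = +0.771617;  D = +0.739199-0.221311i
d^3_{2,-1}: k∈[0..1] ⇒ -0.019736 +0.442152 = +0.422416;  D = -0.302051-0.295298i
d^3_{3,-1}: single k=0 term ⇒ +0.080900;  D = -0.021445+0.078006i
Y_3^{m'}(θ=2.2122,φ=5.946) and Σ D·Y over m':
  (-0.0003+0.0018i)·(+0.1139+0.1819i)  (-0.0184+0.0066i)·(-0.3066-0.2451i)  (-0.0914-0.0803i)·(+0.1930+0.0677i)  (+0.0964-0.4418i)·(+0.2702+0.0000i)  (+0.7392-0.2213i)·(-0.1930+0.0677i)  (-0.3021-0.2953i)·(-0.3066+0.2451i)  (-0.0214+0.0780i)·(-0.1139+0.1819i)
Y_3^-1(R⁻¹ n̂) = +0.046277-0.041928i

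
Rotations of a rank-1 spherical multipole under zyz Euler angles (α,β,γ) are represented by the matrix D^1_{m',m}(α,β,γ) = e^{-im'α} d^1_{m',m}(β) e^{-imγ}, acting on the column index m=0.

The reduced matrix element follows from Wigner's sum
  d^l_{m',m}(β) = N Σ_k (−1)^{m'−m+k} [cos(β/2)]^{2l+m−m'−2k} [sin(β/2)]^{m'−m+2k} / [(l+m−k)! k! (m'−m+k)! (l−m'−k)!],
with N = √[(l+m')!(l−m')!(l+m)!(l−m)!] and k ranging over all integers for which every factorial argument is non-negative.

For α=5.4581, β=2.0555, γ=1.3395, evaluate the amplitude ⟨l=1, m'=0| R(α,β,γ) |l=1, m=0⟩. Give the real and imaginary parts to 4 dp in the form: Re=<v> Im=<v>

Re=-0.4659 Im=0.0000

First d^1_{0,0}(β=2.0555), then the phase factors e^{-i(0)α} and e^{-i(0)γ}:
c=cos(2.0555/2)=0.516746, s=sin(2.0555/2)=0.856138; N=√[1·1·1·1]=1.000000
k: max(0,(0)−(0))=0 … min(1+(0),1−(0))=1
  k=0: (−1)^0·1.0000/(1)·0.5167^2·0.8561^0 = +0.267027
  k=1: (−1)^1·1.0000/(1)·0.5167^0·0.8561^2 = -0.732973
d^1_{0,0}(2.0555) = +0.267027 -0.732973 = -0.465946
Attach z-rotation phases: D = e^{-i(0)(5.4581)}·(-0.465946)·e^{-i(0)(1.3395)} = -0.465946+0.000000i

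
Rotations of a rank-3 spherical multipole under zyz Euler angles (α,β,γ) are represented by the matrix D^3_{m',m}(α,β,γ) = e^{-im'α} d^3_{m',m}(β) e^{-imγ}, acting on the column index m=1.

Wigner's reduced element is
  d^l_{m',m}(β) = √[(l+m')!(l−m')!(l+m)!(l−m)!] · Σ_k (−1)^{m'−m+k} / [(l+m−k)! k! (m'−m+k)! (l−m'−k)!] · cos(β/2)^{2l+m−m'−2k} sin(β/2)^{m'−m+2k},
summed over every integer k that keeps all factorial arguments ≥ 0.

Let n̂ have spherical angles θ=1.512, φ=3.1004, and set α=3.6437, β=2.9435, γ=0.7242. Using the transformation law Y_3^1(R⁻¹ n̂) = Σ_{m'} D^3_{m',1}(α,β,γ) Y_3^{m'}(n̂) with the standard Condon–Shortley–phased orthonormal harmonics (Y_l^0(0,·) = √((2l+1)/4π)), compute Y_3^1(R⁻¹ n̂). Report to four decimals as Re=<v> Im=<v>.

Re=-0.2968 Im=0.0535

Need the full column D^3_{m',1} for m'=−3..3 at α=3.6437, β=2.9435, γ=0.7242.
cos(β/2)=0.098884, sin(β/2)=0.995099
d^3_{-3,1}: single k=4 term ⇒ +0.037134;  D = -0.026343-0.026171i
d^3_{-2,1}: k∈[3..4] ⇒ +0.006026 -0.305112 = -0.299086;  D = -0.287437-0.082658i
d^3_{-1,1}: k∈[2..4] ⇒ +0.000568 -0.076703 +0.970951 = +0.894817;  D = -0.872839+0.197103i
d^3_{0,1}: k∈[1..3] ⇒ +0.000033 -0.009901 +0.334233 = +0.324365;  D = +0.242959-0.214903i
d^3_{1,1}: k∈[0..2] ⇒ +0.000001 -0.000757 +0.057527 = +0.056771;  D = -0.019172+0.053435i
d^3_{2,1}: k∈[0..1] ⇒ -0.000030 +0.006026 = +0.005996;  D = -0.000941-0.005922i
d^3_{3,1}: single k=0 term ⇒ +0.000367;  D = +0.000225+0.000290i
Y_3^{m'}(θ=1.512,φ=3.1004) and Σ D·Y over m':
  (-0.0263-0.0262i)·(-0.4119-0.0512i)  (-0.2874-0.0827i)·(+0.0596+0.0049i)  (-0.8728+0.1971i)·(+0.3168+0.0131i)  (+0.2430-0.2149i)·(-0.0654+0.0000i)  (-0.0192+0.0534i)·(-0.3168+0.0131i)  (-0.0009-0.0059i)·(+0.0596-0.0049i)  (+0.0002+0.0003i)·(+0.4119-0.0512i)
Y_3^1(R⁻¹ n̂) = -0.296792+0.053462i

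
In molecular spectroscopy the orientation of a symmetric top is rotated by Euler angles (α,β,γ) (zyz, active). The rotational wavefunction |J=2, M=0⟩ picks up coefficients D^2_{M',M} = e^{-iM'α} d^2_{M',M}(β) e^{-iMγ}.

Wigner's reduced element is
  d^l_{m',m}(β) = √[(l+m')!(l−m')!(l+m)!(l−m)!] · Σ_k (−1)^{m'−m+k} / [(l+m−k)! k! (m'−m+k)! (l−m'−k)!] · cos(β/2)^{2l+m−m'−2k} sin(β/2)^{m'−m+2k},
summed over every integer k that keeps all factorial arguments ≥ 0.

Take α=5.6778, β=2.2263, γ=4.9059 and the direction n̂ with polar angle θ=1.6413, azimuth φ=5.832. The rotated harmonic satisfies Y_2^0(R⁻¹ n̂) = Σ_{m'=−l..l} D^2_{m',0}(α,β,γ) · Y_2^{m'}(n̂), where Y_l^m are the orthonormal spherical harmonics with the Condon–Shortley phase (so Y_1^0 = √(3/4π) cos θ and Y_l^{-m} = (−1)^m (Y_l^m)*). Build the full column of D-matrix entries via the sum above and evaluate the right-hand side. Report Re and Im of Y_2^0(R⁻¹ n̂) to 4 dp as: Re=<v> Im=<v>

Re=0.3276 Im=0.0000

Need the full column D^2_{m',0} for m'=−2..2 at α=5.6778, β=2.2263, γ=4.9059.
cos(β/2)=0.441838, sin(β/2)=0.897095
d^2_{-2,0}: single k=2 term ⇒ +0.384838;  D = +0.135578-0.360165i
d^2_{-1,0}: k∈[1..2] ⇒ +0.189541 -0.781365 = -0.591824;  D = -0.486647+0.336794i
d^2_{0,0}: k∈[0..2] ⇒ +0.038111 -0.628438 +0.647670 = +0.057343;  D = +0.057343+0.000000i
d^2_{1,0}: k∈[0..1] ⇒ -0.189541 +0.781365 = +0.591824;  D = +0.486647+0.336794i
d^2_{2,0}: single k=0 term ⇒ +0.384838;  D = +0.135578+0.360165i
Y_2^{m'}(θ=1.6413,φ=5.832) and Σ D·Y over m':
  (+0.1356-0.3602i)·(+0.2382+0.3016i)  (-0.4866+0.3368i)·(-0.0489-0.0237i)  (+0.0573+0.0000i)·(-0.3107+0.0000i)  (+0.4866+0.3368i)·(+0.0489-0.0237i)  (+0.1356+0.3602i)·(+0.2382-0.3016i)
Y_2^0(R⁻¹ n̂) = +0.327552+0.000000i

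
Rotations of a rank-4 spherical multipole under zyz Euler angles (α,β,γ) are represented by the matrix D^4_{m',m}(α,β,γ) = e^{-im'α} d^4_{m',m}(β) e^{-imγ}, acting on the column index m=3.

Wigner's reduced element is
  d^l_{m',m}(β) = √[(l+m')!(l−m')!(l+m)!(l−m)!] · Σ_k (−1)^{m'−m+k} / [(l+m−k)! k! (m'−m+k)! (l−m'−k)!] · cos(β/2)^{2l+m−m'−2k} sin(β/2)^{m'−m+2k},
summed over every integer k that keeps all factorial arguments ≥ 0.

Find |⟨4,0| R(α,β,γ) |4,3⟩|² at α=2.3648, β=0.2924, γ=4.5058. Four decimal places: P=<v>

P=0.0012

D^4_{0,3}(2.3648,0.2924,4.5058) = e^{-i·0·2.3648}·d^4_{0,3}(0.2924)·e^{-i·3·4.5058}. Compute d first:
c=cos(0.2924/2)=0.989332, s=sin(0.2924/2)=0.145680; N=√[24·24·5040·1]=1703.830978
Admissible k: 3..4 (factorial args all ≥0)
  k=3: (−1)^0·1703.8310/(144)·0.9893^5·0.1457^3 = +0.034671
  k=4: (−1)^1·1703.8310/(144)·0.9893^3·0.1457^5 = -0.000752
d^4_{0,3}(0.2924) = +0.034671 -0.000752 = +0.033920
|D^4_{0,3}|² = |d^4_{0,3}(β)|² = (+0.033920)² = 0.001151 (the z-rotation phases have unit modulus)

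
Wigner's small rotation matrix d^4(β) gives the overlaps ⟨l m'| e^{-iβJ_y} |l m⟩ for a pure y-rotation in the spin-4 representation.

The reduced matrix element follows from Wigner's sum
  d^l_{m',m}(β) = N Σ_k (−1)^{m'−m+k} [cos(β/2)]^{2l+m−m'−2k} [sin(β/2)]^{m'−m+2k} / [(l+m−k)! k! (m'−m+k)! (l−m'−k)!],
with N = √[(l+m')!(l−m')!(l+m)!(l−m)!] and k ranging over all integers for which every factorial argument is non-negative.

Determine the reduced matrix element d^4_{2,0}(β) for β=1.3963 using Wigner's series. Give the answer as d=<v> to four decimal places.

d=-0.3025

d^4_{2,0}(β=1.3963) via Wigner's sum:
Half-angle: c=0.766033, s=0.642802. N=√(720·2·24·24)=910.735966
The bounds max(0,m−m')=0 and min(l+m,l−m')=2 give 3 terms
  k=0: (−1)^2·910.7360/(96)·0.7660^6·0.6428^2 = +0.792062
  k=1: (−1)^3·910.7360/(36)·0.7660^4·0.6428^4 = -1.487261
  k=2: (−1)^4·910.7360/(96)·0.7660^2·0.6428^6 = +0.392715
d^4_{2,0}(1.3963) = +0.792062 -1.487261 +0.392715 = -0.302484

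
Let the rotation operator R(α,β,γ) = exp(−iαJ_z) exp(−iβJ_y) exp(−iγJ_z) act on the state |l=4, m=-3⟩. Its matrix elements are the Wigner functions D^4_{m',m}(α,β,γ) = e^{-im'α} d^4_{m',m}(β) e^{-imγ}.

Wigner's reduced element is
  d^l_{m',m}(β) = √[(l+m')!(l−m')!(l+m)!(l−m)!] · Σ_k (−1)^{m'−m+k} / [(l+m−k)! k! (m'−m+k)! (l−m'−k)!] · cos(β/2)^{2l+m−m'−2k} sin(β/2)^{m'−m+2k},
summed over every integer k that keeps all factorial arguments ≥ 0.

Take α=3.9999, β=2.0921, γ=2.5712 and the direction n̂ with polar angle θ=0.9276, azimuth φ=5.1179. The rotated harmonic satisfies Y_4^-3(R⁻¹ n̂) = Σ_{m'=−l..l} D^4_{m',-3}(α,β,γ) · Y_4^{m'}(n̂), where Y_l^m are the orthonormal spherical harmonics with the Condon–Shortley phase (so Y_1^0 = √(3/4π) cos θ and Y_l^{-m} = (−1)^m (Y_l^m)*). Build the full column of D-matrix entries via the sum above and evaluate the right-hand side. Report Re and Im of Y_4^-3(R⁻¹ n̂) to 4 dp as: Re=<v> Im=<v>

Re=0.0047 Im=0.0039

Need the full column D^4_{m',-3} for m'=−4..4 at α=3.9999, β=2.0921, γ=2.5712.
cos(β/2)=0.500993, sin(β/2)=0.865451
d^4_{-4,-3}: single k=1 term ⇒ +0.019392;  D = +0.002922-0.019170i
d^4_{-3,-3}: k∈[0..1] ⇒ +0.003969 -0.082904 = -0.078935;  D = -0.051276-0.060013i
d^4_{-2,-3}: k∈[0..1] ⇒ -0.025653 +0.229654 = +0.204001;  D = -0.203998-0.001109i
d^4_{-1,-3}: k∈[0..1] ⇒ +0.094004 -0.467538 = -0.373534;  D = -0.245720+0.281335i
d^4_{0,-3}: k∈[0..1] ⇒ -0.242076 +0.722392 = +0.480316;  D = +0.067206+0.475591i
d^4_{1,-3}: k∈[0..1] ⇒ +0.467538 -0.837123 = -0.369585;  D = +0.310733+0.200095i
d^4_{2,-3}: k∈[0..1] ⇒ -0.685321 +0.681701 = -0.003620;  D = -0.003473+0.001022i
d^4_{3,-3}: k∈[0..1] ⇒ +0.738273 -0.314731 = +0.423542;  D = -0.175132+0.385638i
d^4_{4,-3}: single k=0 term ⇒ -0.515317;  D = +0.215766+0.467971i
Y_4^{m'}(θ=0.9276,φ=5.1179) and Σ D·Y over m':
  (+0.0029-0.0192i)·(-0.0093-0.1812i)  (-0.0513-0.0600i)·(-0.3607-0.1334i)  (-0.2040-0.0011i)·(-0.2239+0.2357i)  (-0.2457+0.2813i)·(-0.0432-0.1006i)  (+0.0672+0.4756i)·(-0.3451+0.0000i)  (+0.3107+0.2001i)·(+0.0432-0.1006i)  (-0.0035+0.0010i)·(-0.2239-0.2357i)  (-0.1751+0.3856i)·(+0.3607-0.1334i)  (+0.2158+0.4680i)·(-0.0093+0.1812i)
Y_4^-3(R⁻¹ n̂) = +0.004679+0.003928i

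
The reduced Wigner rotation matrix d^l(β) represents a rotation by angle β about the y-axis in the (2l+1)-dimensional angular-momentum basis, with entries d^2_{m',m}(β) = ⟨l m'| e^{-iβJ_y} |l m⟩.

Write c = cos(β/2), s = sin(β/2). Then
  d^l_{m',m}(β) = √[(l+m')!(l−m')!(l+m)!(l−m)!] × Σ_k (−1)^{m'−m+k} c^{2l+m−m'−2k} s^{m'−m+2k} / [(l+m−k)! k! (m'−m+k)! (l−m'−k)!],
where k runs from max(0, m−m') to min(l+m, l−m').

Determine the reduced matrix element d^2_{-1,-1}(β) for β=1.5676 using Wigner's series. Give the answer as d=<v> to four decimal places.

d^2_{-1,-1}(β=1.5676) via Wigner's sum:
With c≡cos(β/2)=0.708236 and s≡sin(β/2)=0.705976, N=[1·6·1·6]^{1/2}=6.000000
k: max(0,(-1)−(-1))=0 … min(2+(-1),2−(-1))=1
  k=0: (−1)^0·6.0000/(6)·0.7082^4·0.7060^0 = +0.251601
  k=1: (−1)^1·6.0000/(2)·0.7082^2·0.7060^2 = -0.749992
d^2_{-1,-1}(1.5676) = +0.251601 -0.749992 = -0.498392

d=-0.4984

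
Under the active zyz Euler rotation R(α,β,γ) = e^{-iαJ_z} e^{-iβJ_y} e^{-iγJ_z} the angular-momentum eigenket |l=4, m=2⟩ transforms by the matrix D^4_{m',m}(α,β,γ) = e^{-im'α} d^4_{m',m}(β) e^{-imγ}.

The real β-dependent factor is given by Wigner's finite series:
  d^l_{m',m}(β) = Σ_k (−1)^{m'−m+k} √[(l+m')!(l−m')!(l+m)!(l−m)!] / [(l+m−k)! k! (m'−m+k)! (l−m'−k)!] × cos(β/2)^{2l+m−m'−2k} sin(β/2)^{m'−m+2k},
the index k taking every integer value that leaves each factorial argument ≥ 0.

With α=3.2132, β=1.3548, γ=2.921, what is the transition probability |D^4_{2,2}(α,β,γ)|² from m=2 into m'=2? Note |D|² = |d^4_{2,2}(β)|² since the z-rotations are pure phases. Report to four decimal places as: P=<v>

P=0.0043

Split into d^4_{2,2}(β=1.3548) × two z-phases.
Half-angle: c=0.779205, s=0.626769. N=√(720·2·720·2)=1440.000000
k∈{0,1,2} keeps every argument non-negative
  k=0: (−1)^0·1440.0000/(1440)·0.7792^8·0.6268^0 = +0.135898
  k=1: (−1)^1·1440.0000/(120)·0.7792^6·0.6268^2 = -1.055132
  k=2: (−1)^2·1440.0000/(96)·0.7792^4·0.6268^4 = +0.853353
d^4_{2,2}(1.3548) = +0.135898 -1.055132 +0.853353 = -0.065881
|D^4_{2,2}|² = |d^4_{2,2}(β)|² = (-0.065881)² = 0.004340 (the z-rotation phases have unit modulus)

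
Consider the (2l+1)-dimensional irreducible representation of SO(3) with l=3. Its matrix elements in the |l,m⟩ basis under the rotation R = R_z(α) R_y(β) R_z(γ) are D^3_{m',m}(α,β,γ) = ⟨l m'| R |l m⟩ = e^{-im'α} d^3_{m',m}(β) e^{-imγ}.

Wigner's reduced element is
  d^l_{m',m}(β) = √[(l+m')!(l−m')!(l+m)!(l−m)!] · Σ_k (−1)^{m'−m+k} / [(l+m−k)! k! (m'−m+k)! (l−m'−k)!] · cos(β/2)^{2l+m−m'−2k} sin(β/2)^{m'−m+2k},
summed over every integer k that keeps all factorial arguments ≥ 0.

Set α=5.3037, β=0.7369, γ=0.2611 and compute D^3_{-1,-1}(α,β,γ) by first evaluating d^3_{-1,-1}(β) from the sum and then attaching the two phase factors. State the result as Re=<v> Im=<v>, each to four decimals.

Re=-0.0294 Im=0.0257

First d^3_{-1,-1}(β=0.7369), then the phase factors e^{-i(-1)α} and e^{-i(-1)γ}:
Half-angle: c=0.932887, s=0.360170. N=√(2·24·2·24)=48.000000
Admissible k: 0..2 (factorial args all ≥0)
  k=0: (−1)^0·48.0000/(48)·0.9329^6·0.3602^0 = +0.659134
  k=1: (−1)^1·48.0000/(6)·0.9329^4·0.3602^2 = -0.785996
  k=2: (−1)^2·48.0000/(8)·0.9329^2·0.3602^4 = +0.087870
d^3_{-1,-1}(0.7369) = +0.659134 -0.785996 +0.087870 = -0.038993
Phases: e^{-i·(-1)·5.3037}=+0.557450-0.830211i, e^{-i·(-1)·0.2611}=+0.966107+0.258143i ⇒ D=-0.029357+0.025664i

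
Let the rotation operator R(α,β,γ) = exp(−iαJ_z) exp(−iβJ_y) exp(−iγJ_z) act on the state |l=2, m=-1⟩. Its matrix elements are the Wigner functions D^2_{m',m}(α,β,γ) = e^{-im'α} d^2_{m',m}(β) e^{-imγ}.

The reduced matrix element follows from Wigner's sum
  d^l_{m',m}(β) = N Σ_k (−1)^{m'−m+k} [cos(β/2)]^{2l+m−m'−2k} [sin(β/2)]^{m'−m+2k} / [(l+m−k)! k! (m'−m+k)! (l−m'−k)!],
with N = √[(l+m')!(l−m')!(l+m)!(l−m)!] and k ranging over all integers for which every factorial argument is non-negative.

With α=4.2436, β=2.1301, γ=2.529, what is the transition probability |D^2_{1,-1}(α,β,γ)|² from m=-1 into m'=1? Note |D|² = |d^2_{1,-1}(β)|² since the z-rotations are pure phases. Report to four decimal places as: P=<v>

First d^2_{1,-1}(β=2.1301), then the phase factors e^{-i(1)α} and e^{-i(-1)γ}:
Half-angle: c=0.484460, s=0.874813. N=√(6·1·1·6)=6.000000
k: max(0,(-1)−(1))=0 … min(2+(-1),2−(1))=1
  k=0: (−1)^2·6.0000/(2)·0.4845^2·0.8748^2 = +0.538851
  k=1: (−1)^3·6.0000/(6)·0.4845^0·0.8748^4 = -0.585681
d^2_{1,-1}(2.1301) = +0.538851 -0.585681 = -0.046830
|D^2_{1,-1}|² = |d^2_{1,-1}(β)|² = (-0.046830)² = 0.002193 (the z-rotation phases have unit modulus)

P=0.0022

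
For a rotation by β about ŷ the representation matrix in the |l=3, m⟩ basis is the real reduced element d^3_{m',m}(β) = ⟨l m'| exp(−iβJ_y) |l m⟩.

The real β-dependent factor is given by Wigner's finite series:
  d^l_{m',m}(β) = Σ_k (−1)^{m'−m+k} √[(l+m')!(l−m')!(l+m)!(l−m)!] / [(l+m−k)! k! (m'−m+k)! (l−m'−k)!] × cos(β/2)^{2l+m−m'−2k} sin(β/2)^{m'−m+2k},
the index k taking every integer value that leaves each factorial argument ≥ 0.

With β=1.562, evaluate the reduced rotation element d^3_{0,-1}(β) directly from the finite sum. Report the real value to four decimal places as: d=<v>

d^3_{0,-1}(β=1.562) via Wigner's sum:
c=cos(1.562/2)=0.710210, s=sin(1.562/2)=0.703990; N=√[6·6·2·24]=41.569219
k: max(0,(-1)−(0))=0 … min(3+(-1),3−(0))=2
  k=0: (−1)^1·41.5692/(12)·0.7102^5·0.7040^1 = -0.440647
  k=1: (−1)^2·41.5692/(4)·0.7102^3·0.7040^3 = +1.298887
  k=2: (−1)^3·41.5692/(12)·0.7102^1·0.7040^5 = -0.425412
d^3_{0,-1}(1.562) = -0.440647 +1.298887 -0.425412 = +0.432828

d=0.4328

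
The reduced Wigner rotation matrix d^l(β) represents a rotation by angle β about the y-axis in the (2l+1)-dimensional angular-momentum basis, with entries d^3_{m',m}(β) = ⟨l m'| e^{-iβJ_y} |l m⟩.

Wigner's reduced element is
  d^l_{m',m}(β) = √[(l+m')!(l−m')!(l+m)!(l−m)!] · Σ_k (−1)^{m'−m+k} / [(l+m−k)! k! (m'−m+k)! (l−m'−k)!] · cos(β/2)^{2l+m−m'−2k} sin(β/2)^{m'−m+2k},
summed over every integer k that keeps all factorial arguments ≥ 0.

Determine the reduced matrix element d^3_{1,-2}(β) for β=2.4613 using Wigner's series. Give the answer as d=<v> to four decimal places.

d^3_{1,-2}(β=2.4613) via Wigner's sum:
With c≡cos(β/2)=0.333625 and s≡sin(β/2)=0.942706, N=[24·2·1·120]^{1/2}=75.894664
The bounds max(0,m−m')=0 and min(l+m,l−m')=1 give 2 terms
  k=0: (−1)^3·75.8947/(12)·0.3336^3·0.9427^3 = -0.196759
  k=1: (−1)^4·75.8947/(24)·0.3336^1·0.9427^5 = +0.785488
d^3_{1,-2}(2.4613) = -0.196759 +0.785488 = +0.588729

d=0.5887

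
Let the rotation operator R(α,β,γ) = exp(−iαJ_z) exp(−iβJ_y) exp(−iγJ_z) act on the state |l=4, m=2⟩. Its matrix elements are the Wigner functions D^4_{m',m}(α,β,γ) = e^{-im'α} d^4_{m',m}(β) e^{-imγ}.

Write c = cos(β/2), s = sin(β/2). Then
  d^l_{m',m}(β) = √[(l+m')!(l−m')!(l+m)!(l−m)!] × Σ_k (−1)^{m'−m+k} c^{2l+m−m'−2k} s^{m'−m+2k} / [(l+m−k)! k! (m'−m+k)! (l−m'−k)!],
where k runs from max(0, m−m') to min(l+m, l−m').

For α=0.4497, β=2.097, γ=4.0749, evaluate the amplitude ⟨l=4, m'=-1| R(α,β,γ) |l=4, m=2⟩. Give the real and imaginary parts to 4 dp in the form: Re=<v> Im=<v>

Re=-0.0346 Im=0.2233

First d^4_{-1,2}(β=2.097), then the phase factors e^{-i(-1)α} and e^{-i(2)γ}:
c=cos(2.097/2)=0.498872, s=sin(2.097/2)=0.866676; N=√[6·120·720·2]=1018.233765
Admissible k: 3..5 (factorial args all ≥0)
  k=3: (−1)^0·1018.2338/(72)·0.4989^5·0.8667^3 = +0.284465
  k=4: (−1)^1·1018.2338/(48)·0.4989^3·0.8667^5 = -1.287823
  k=5: (−1)^2·1018.2338/(240)·0.4989^1·0.8667^7 = +0.777360
d^4_{-1,2}(2.097) = +0.284465 -1.287823 +0.777360 = -0.225998
D = (+0.900578+0.434695i)·(-0.225998)·(-0.291523-0.956564i) = -0.034640+0.223328i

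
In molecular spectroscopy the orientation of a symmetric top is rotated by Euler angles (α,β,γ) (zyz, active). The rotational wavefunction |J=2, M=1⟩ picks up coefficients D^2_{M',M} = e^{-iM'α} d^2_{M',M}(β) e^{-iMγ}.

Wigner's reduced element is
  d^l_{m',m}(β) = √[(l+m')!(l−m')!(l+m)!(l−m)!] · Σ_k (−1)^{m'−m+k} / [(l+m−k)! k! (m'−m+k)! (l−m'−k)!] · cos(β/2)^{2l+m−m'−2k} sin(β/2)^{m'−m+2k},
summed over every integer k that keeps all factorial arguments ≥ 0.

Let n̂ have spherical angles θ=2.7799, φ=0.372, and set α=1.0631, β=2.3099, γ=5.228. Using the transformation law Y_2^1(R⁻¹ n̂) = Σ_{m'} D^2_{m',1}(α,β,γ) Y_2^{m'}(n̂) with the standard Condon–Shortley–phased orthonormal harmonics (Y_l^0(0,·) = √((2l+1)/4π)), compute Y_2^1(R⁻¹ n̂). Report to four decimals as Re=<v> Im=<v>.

Re=-0.2868 Im=-0.2122

Need the full column D^2_{m',1} for m'=−2..2 at α=1.0631, β=2.3099, γ=5.228.
cos(β/2)=0.403964, sin(β/2)=0.914775
d^2_{-2,1}: single k=3 term ⇒ +0.618465;  D = -0.617976-0.024604i
d^2_{-1,1}: k∈[2..3] ⇒ +0.409671 -0.700256 = -0.290584;  D = +0.151262-0.248111i
d^2_{0,1}: k∈[1..2] ⇒ +0.147713 -0.757462 = -0.609749;  D = -0.300647-0.530477i
d^2_{1,1}: k∈[0..1] ⇒ +0.026630 -0.409671 = -0.383041;  D = -0.383029+0.003032i
d^2_{2,1}: single k=0 term ⇒ -0.120607;  D = -0.057799+0.105855i
Y_2^{m'}(θ=2.7799,φ=0.372) and Σ D·Y over m':
  (-0.6180-0.0246i)·(+0.0356-0.0328i)  (+0.1513-0.2481i)·(-0.2382+0.0929i)  (-0.3006-0.5305i)·(+0.5123+0.0000i)  (-0.3830+0.0030i)·(+0.2382+0.0929i)  (-0.0578+0.1059i)·(+0.0356+0.0328i)
Y_2^1(R⁻¹ n̂) = -0.286836-0.212245i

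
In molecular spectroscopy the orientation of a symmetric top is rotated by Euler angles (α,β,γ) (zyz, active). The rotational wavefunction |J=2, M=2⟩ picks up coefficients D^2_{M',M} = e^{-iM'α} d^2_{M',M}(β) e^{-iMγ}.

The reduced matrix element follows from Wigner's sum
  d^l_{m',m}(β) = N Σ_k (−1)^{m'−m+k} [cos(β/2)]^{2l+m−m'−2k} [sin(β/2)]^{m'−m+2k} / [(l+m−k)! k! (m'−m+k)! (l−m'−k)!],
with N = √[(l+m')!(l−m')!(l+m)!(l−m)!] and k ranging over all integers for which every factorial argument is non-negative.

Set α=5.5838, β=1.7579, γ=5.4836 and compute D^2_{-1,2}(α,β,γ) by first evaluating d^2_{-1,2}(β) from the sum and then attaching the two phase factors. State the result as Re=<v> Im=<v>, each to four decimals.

Split into d^2_{-1,2}(β=1.7579) × two z-phases.
With c≡cos(β/2)=0.637960 and s≡sin(β/2)=0.770069, N=[1·6·24·1]^{1/2}=12.000000
Admissible k: 3..3 (factorial args all ≥0)
  k=3: (−1)^0·12.0000/(6)·0.6380^1·0.7701^3 = +0.582657
d^2_{-1,2}(1.7579) = +0.582657
Phases: e^{-i·(-1)·5.5838}=+0.765238-0.643747i, e^{-i·(2)·5.4836}=-0.028370+0.999597i ⇒ D=+0.362284+0.456333i

Re=0.3623 Im=0.4563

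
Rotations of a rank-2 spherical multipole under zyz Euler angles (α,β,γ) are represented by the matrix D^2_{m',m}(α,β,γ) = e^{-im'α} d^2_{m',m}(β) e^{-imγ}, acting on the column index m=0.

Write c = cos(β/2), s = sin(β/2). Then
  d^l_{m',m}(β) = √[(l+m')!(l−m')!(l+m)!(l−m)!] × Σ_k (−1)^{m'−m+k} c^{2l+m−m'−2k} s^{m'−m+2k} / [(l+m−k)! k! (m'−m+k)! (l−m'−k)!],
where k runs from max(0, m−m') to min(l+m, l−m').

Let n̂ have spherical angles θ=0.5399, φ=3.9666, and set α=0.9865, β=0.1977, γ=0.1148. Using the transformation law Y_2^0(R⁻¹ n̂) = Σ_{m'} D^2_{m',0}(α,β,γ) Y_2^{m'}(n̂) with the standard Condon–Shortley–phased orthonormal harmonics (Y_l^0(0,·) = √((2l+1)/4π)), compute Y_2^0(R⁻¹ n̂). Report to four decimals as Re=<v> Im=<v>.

Need the full column D^2_{m',0} for m'=−2..2 at α=0.9865, β=0.1977, γ=0.1148.
cos(β/2)=0.995118, sin(β/2)=0.098689
d^2_{-2,0}: single k=2 term ⇒ +0.023625;  D = -0.009248+0.021739i
d^2_{-1,0}: k∈[1..2] ⇒ +0.238215 -0.002343 = +0.235872;  D = +0.130110+0.196741i
d^2_{0,0}: k∈[0..2] ⇒ +0.980616 -0.038579 +0.000095 = +0.942132;  D = +0.942132+0.000000i
d^2_{1,0}: k∈[0..1] ⇒ -0.238215 +0.002343 = -0.235872;  D = -0.130110+0.196741i
d^2_{2,0}: single k=0 term ⇒ +0.023625;  D = -0.009248-0.021739i
Y_2^{m'}(θ=0.5399,φ=3.9666) and Σ D·Y over m':
  (-0.0092+0.0217i)·(-0.0081-0.1018i)  (+0.1301+0.1967i)·(-0.2311+0.2502i)  (+0.9421+0.0000i)·(+0.3808+0.0000i)  (-0.1301+0.1967i)·(+0.2311+0.2502i)  (-0.0092-0.0217i)·(-0.0081+0.1018i)
Y_2^0(R⁻¹ n̂) = +0.204694+0.000000i

Re=0.2047 Im=0.0000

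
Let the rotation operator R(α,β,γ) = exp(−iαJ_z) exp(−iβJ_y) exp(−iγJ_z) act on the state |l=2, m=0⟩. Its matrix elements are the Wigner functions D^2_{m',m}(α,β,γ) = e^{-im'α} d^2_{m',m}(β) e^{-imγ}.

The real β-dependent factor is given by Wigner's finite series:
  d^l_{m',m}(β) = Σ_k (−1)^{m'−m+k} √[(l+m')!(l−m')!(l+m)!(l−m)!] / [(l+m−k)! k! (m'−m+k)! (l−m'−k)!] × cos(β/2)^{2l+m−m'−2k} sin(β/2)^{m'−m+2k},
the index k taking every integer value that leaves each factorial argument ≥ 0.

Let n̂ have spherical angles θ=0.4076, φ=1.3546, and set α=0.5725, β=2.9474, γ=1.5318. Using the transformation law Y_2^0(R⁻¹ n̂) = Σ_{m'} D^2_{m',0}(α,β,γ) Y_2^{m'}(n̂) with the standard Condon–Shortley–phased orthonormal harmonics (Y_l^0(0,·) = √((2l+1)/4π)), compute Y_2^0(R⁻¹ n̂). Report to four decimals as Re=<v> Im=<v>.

Need the full column D^2_{m',0} for m'=−2..2 at α=0.5725, β=2.9474, γ=1.5318.
cos(β/2)=0.096944, sin(β/2)=0.995290
d^2_{-2,0}: single k=2 term ⇒ +0.022804;  D = +0.009419+0.020768i
d^2_{-1,0}: k∈[1..2] ⇒ +0.002221 -0.234123 = -0.231902;  D = -0.194925-0.125629i
d^2_{0,0}: k∈[0..2] ⇒ +0.000088 -0.037239 +0.981292 = +0.944141;  D = +0.944141+0.000000i
d^2_{1,0}: k∈[0..1] ⇒ -0.002221 +0.234123 = +0.231902;  D = +0.194925-0.125629i
d^2_{2,0}: single k=0 term ⇒ +0.022804;  D = +0.009419-0.020768i
Y_2^{m'}(θ=0.4076,φ=1.3546) and Σ D·Y over m':
  (+0.0094+0.0208i)·(-0.0551-0.0254i)  (-0.1949-0.1256i)·(+0.0603-0.2746i)  (+0.9441+0.0000i)·(+0.4821+0.0000i)  (+0.1949-0.1256i)·(-0.0603-0.2746i)  (+0.0094-0.0208i)·(-0.0551+0.0254i)
Y_2^0(R⁻¹ n̂) = +0.362680+0.000000i

Re=0.3627 Im=0.0000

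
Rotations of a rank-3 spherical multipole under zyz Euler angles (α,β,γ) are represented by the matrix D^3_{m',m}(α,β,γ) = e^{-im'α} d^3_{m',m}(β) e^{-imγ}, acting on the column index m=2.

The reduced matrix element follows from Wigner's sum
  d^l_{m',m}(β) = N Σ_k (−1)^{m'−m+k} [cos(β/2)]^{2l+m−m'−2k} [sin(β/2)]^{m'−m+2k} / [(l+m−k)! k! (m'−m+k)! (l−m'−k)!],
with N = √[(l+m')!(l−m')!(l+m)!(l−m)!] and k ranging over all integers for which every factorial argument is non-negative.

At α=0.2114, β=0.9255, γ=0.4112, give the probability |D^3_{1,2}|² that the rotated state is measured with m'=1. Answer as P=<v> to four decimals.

D^3_{1,2}(0.2114,0.9255,0.4112) = e^{-i·1·0.2114}·d^3_{1,2}(0.9255)·e^{-i·2·0.4112}. Compute d first:
With c≡cos(β/2)=0.894828 and s≡sin(β/2)=0.446411, N=[24·2·120·1]^{1/2}=75.894664
The bounds max(0,m−m')=1 and min(l+m,l−m')=2 give 2 terms
  k=1: (−1)^0·75.8947/(24)·0.8948^5·0.4464^1 = +0.809903
  k=2: (−1)^1·75.8947/(12)·0.8948^3·0.4464^3 = -0.403137
d^3_{1,2}(0.9255) = +0.809903 -0.403137 = +0.406766
|D^3_{1,2}|² = |d^3_{1,2}(β)|² = (+0.406766)² = 0.165459 (the z-rotation phases have unit modulus)

P=0.1655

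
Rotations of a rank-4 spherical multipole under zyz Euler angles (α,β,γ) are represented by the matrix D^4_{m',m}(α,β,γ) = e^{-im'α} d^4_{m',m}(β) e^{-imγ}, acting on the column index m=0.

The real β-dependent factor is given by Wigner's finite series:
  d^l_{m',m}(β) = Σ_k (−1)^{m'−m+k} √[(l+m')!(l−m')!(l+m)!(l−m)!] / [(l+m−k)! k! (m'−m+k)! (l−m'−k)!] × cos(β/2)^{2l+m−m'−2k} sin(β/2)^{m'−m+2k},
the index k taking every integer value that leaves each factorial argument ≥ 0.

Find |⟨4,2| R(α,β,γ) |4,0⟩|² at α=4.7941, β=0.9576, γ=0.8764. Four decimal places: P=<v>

Split into d^4_{2,0}(β=0.9576) × two z-phases.
c=cos(0.9576/2)=0.887548, s=sin(0.9576/2)=0.460714; N=√[720·2·24·24]=910.735966
k∈{0,1,2} keeps every argument non-negative
  k=0: (−1)^2·910.7360/(96)·0.8875^6·0.4607^2 = +0.984322
  k=1: (−1)^3·910.7360/(36)·0.8875^4·0.4607^4 = -0.707270
  k=2: (−1)^4·910.7360/(96)·0.8875^2·0.4607^6 = +0.071465
d^4_{2,0}(0.9576) = +0.984322 -0.707270 +0.071465 = +0.348517
|D^4_{2,0}|² = |d^4_{2,0}(β)|² = (+0.348517)² = 0.121464 (the z-rotation phases have unit modulus)

P=0.1215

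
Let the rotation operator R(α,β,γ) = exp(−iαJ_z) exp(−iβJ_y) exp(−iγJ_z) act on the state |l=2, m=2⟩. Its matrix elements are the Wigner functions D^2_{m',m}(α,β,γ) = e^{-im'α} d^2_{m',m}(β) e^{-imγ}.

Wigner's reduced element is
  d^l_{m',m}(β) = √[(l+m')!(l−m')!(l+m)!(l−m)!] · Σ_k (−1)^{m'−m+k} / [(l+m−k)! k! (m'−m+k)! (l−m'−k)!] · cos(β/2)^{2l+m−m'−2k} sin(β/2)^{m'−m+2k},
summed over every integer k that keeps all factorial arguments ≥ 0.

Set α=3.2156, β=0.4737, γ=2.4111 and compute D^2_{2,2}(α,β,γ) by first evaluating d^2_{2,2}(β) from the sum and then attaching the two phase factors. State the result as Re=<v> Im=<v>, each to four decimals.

First d^2_{2,2}(β=0.4737), then the phase factors e^{-i(2)α} and e^{-i(2)γ}:
With c≡cos(β/2)=0.972082 and s≡sin(β/2)=0.234642, N=[24·1·24·1]^{1/2}=24.000000
k: max(0,(2)−(2))=0 … min(2+(2),2−(2))=0
  k=0: (−1)^0·24.0000/(24)·0.9721^4·0.2346^0 = +0.892918
d^2_{2,2}(0.4737) = +0.892918
D = (+0.989066-0.147475i)·(+0.892918)·(+0.109590+0.993977i) = +0.227675+0.863404i

Re=0.2277 Im=0.8634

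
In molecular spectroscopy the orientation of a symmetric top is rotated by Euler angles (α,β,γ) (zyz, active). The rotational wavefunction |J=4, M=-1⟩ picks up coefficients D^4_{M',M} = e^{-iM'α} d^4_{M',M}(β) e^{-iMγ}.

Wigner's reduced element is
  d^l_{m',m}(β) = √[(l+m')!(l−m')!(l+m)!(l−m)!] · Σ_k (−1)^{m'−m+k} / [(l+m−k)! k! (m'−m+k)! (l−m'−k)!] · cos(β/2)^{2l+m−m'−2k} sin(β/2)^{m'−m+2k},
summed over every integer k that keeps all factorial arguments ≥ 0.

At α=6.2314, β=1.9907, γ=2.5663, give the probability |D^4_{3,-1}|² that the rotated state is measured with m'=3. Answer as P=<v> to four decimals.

D^4_{3,-1}(6.2314,1.9907,2.5663) = e^{-i·3·6.2314}·d^4_{3,-1}(1.9907)·e^{-i·-1·2.5663}. Compute d first:
Half-angle: c=0.544209, s=0.838949. N=√(5040·1·6·120)=1904.940944
The bounds max(0,m−m')=0 and min(l+m,l−m')=1 give 2 terms
  k=0: (−1)^4·1904.9409/(144)·0.5442^4·0.8389^4 = +0.574812
  k=1: (−1)^5·1904.9409/(240)·0.5442^2·0.8389^6 = -0.819629
d^4_{3,-1}(1.9907) = +0.574812 -0.819629 = -0.244816
|D^4_{3,-1}|² = |d^4_{3,-1}(β)|² = (-0.244816)² = 0.059935 (the z-rotation phases have unit modulus)

P=0.0599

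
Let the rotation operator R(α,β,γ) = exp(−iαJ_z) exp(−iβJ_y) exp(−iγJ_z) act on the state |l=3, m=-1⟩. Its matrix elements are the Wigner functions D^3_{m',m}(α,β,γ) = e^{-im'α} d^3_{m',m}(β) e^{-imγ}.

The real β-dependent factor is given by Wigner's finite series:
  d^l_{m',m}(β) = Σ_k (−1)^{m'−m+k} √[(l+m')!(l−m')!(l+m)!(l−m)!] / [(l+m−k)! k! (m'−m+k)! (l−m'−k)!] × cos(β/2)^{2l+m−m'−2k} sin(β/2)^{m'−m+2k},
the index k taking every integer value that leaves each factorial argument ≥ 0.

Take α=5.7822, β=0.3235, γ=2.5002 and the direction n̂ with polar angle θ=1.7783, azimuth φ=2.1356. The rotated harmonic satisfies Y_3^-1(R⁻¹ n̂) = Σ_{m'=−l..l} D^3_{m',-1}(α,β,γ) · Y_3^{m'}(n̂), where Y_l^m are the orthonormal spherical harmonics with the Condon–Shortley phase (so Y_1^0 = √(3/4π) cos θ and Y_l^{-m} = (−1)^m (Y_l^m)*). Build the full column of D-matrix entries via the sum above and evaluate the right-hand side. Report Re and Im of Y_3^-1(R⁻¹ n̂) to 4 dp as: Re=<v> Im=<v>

Re=0.0265 Im=-0.0020

Need the full column D^3_{m',-1} for m'=−3..3 at α=5.7822, β=0.3235, γ=2.5002.
cos(β/2)=0.986947, sin(β/2)=0.161046
d^3_{-3,-1}: single k=2 term ⇒ +0.095306;  D = +0.051715+0.080055i
d^3_{-2,-1}: k∈[1..2] ⇒ +0.476890 -0.025396 = +0.451494;  D = +0.032735+0.450306i
d^3_{-1,-1}: k∈[0..2] ⇒ +0.924193 -0.196863 +0.003931 = +0.731262;  D = -0.303790+0.665174i
d^3_{0,-1}: k∈[0..2] ⇒ -0.522407 +0.041729 -0.000370 = -0.481048;  D = +0.385446-0.287817i
d^3_{1,-1}: k∈[0..2] ⇒ +0.147647 -0.005242 +0.000017 = +0.142423;  D = -0.141021+0.019932i
d^3_{2,-1}: k∈[0..1] ⇒ -0.025396 +0.000338 = -0.025057;  D = +0.023446+0.008841i
d^3_{3,-1}: single k=0 term ⇒ +0.002538;  D = -0.001653-0.001926i
Y_3^{m'}(θ=1.7783,φ=2.1356) and Σ D·Y over m':
  (+0.0517+0.0801i)·(+0.3880-0.0482i)  (+0.0327+0.4503i)·(+0.0861-0.1823i)  (-0.3038+0.6652i)·(+0.1333+0.2104i)  (+0.3854-0.2878i)·(+0.2143+0.0000i)  (-0.1410+0.0199i)·(-0.1333+0.2104i)  (+0.0234+0.0088i)·(+0.0861+0.1823i)  (-0.0017-0.0019i)·(-0.3880-0.0482i)
Y_3^-1(R⁻¹ n̂) = +0.026520-0.002025i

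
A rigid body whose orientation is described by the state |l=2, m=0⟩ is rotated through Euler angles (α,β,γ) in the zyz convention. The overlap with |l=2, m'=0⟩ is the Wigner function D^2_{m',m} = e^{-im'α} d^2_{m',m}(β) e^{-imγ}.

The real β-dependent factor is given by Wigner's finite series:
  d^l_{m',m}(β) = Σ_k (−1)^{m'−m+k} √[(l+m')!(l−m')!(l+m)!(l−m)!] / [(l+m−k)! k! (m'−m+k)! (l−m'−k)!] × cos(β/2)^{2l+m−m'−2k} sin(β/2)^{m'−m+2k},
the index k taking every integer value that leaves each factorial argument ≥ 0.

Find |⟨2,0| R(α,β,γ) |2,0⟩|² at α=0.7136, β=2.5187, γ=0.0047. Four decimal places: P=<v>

First d^2_{0,0}(β=2.5187), then the phase factors e^{-i(0)α} and e^{-i(0)γ}:
c=cos(2.5187/2)=0.306436, s=sin(2.5187/2)=0.951891; N=√[2·2·2·2]=4.000000
The bounds max(0,m−m')=0 and min(l+m,l−m')=2 give 3 terms
  k=0: (−1)^0·4.0000/(4)·0.3064^4·0.9519^0 = +0.008818
  k=1: (−1)^1·4.0000/(1)·0.3064^2·0.9519^2 = -0.340340
  k=2: (−1)^2·4.0000/(4)·0.3064^0·0.9519^4 = +0.821012
d^2_{0,0}(2.5187) = +0.008818 -0.340340 +0.821012 = +0.489489
|D^2_{0,0}|² = |d^2_{0,0}(β)|² = (+0.489489)² = 0.239600 (the z-rotation phases have unit modulus)

P=0.2396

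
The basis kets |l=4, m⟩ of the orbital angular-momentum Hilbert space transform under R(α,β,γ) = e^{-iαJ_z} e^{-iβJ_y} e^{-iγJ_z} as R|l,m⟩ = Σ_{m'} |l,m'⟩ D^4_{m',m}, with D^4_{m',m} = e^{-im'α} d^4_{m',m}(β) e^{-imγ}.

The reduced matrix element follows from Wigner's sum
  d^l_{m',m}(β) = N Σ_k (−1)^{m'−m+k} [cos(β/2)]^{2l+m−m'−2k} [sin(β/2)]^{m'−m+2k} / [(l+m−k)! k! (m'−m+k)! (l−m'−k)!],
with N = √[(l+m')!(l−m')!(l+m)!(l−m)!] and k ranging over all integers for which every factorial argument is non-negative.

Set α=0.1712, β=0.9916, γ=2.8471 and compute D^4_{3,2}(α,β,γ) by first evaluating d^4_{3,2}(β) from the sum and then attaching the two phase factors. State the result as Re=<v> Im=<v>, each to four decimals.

Re=-0.0885 Im=-0.0067

First d^4_{3,2}(β=0.9916), then the phase factors e^{-i(3)α} and e^{-i(2)γ}:
c=cos(0.9916/2)=0.879588, s=sin(0.9916/2)=0.475735; N=√[5040·1·720·2]=2693.993318
Admissible k: 0..1 (factorial args all ≥0)
  k=0: (−1)^1·2693.9933/(720)·0.8796^7·0.4757^1 = -0.725080
  k=1: (−1)^2·2693.9933/(240)·0.8796^5·0.4757^3 = +0.636326
d^4_{3,2}(0.9916) = -0.725080 +0.636326 = -0.088755
Attach z-rotation phases: D = e^{-i(3)(0.1712)}·(-0.088755)·e^{-i(2)(2.8471)} = -0.088503-0.006684i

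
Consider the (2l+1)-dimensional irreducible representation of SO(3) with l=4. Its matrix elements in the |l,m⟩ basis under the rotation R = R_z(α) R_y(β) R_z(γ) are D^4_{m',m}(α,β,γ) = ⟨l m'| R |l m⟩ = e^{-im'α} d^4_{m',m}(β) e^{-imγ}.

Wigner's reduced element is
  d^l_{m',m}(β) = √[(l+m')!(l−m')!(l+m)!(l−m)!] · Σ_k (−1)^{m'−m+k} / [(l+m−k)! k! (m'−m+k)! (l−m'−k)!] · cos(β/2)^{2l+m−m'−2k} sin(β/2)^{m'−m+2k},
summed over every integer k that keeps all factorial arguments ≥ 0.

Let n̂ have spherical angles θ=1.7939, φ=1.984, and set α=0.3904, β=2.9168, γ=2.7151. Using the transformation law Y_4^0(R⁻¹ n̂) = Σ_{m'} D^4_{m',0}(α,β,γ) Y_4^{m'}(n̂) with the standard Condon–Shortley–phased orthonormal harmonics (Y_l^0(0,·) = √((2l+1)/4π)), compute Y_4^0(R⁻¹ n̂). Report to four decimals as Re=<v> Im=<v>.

Need the full column D^4_{m',0} for m'=−4..4 at α=0.3904, β=2.9168, γ=2.7151.
cos(β/2)=0.112160, sin(β/2)=0.993690
d^4_{-4,0}: single k=4 term ⇒ +0.001291;  D = +0.000012+0.001291i
d^4_{-3,0}: k∈[3..4] ⇒ +0.000206 -0.016175 = -0.015968;  D = -0.006212-0.014710i
d^4_{-2,0}: k∈[2..4] ⇒ +0.000019 -0.003903 +0.114895 = +0.111010;  D = +0.078856+0.078134i
d^4_{-1,0}: k∈[1..4] ⇒ +0.000001 -0.000467 +0.036680 -0.479854 = -0.443640;  D = -0.410259-0.168831i
d^4_{0,0}: k∈[0..4] ⇒ +0.000000 -0.000031 +0.005555 -0.193776 +0.950622 = +0.762369;  D = +0.762369+0.000000i
d^4_{1,0}: k∈[0..3] ⇒ -0.000001 +0.000467 -0.036680 +0.479854 = +0.443640;  D = +0.410259-0.168831i
d^4_{2,0}: k∈[0..2] ⇒ +0.000019 -0.003903 +0.114895 = +0.111010;  D = +0.078856-0.078134i
d^4_{3,0}: k∈[0..1] ⇒ -0.000206 +0.016175 = +0.015968;  D = +0.006212-0.014710i
d^4_{4,0}: single k=0 term ⇒ +0.001291;  D = +0.000012-0.001291i
Y_4^{m'}(θ=1.7939,φ=1.984) and Σ D·Y over m':
  (+0.0000+0.0013i)·(-0.0328-0.3989i)  (-0.0062-0.0147i)·(-0.2429-0.0835i)  (+0.0789+0.0781i)·(+0.1417-0.1538i)  (-0.4103-0.1688i)·(-0.1089-0.2484i)  (+0.7624+0.0000i)·(+0.1709+0.0000i)  (+0.4103-0.1688i)·(+0.1089-0.2484i)  (+0.0789-0.0781i)·(+0.1417+0.1538i)  (+0.0062-0.0147i)·(+0.2429-0.0835i)  (+0.0000-0.0013i)·(-0.0328+0.3989i)
Y_4^0(R⁻¹ n̂) = +0.183724-0.000000i

Re=0.1837 Im=0.0000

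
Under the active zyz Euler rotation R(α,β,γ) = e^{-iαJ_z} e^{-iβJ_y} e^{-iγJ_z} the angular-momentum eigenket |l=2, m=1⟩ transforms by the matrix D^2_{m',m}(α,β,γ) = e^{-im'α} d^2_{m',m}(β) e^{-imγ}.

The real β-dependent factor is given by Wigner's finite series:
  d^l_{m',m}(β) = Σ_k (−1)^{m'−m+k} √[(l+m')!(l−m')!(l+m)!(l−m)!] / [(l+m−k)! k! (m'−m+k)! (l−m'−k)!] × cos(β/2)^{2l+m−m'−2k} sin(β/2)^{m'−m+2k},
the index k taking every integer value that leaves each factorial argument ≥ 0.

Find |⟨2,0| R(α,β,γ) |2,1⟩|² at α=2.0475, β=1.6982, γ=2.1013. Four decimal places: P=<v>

First d^2_{0,1}(β=1.6982), then the phase factors e^{-i(0)α} and e^{-i(1)γ}:
c=cos(1.6982/2)=0.660659, s=sin(1.6982/2)=0.750686; N=√[2·2·6·1]=4.898979
k∈{1,2} keeps every argument non-negative
  k=1: (−1)^0·4.8990/(2)·0.6607^3·0.7507^1 = +0.530232
  k=2: (−1)^1·4.8990/(2)·0.6607^1·0.7507^3 = -0.684586
d^2_{0,1}(1.6982) = +0.530232 -0.684586 = -0.154354
|D^2_{0,1}|² = |d^2_{0,1}(β)|² = (-0.154354)² = 0.023825 (the z-rotation phases have unit modulus)

P=0.0238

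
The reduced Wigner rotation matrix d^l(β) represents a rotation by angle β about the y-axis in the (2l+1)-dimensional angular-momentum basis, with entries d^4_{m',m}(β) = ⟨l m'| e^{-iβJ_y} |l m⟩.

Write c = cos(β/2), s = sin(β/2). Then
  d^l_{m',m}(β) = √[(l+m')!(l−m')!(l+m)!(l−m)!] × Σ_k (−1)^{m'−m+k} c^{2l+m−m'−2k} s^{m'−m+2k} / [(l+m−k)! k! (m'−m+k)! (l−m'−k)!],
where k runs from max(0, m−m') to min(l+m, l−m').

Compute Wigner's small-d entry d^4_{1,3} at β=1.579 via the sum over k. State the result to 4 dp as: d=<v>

d^4_{1,3}(β=1.579) via Wigner's sum:
With c≡cos(β/2)=0.704200 and s≡sin(β/2)=0.710001, N=[120·6·5040·1]^{1/2}=1904.940944
k: max(0,(3)−(1))=2 … min(4+(3),4−(1))=3
  k=2: (−1)^0·1904.9409/(240)·0.7042^6·0.7100^2 = +0.487940
  k=3: (−1)^1·1904.9409/(144)·0.7042^4·0.7100^4 = -0.826686
d^4_{1,3}(1.579) = +0.487940 -0.826686 = -0.338746

d=-0.3387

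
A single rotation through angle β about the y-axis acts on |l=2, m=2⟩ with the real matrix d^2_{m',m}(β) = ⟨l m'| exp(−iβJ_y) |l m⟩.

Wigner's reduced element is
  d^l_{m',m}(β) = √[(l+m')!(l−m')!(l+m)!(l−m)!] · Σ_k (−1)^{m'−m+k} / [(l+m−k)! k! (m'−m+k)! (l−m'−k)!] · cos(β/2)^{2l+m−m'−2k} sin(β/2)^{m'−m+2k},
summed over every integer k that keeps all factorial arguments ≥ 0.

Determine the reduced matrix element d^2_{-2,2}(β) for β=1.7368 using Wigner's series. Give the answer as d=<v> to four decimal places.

d^2_{-2,2}(β=1.7368) via Wigner's sum:
Half-angle: c=0.646049, s=0.763296. N=√(1·24·24·1)=24.000000
The bounds max(0,m−m')=4 and min(l+m,l−m')=4 give 1 term
  k=4: (−1)^0·24.0000/(24)·0.6460^0·0.7633^4 = +0.339447
d^2_{-2,2}(1.7368) = +0.339447

d=0.3394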